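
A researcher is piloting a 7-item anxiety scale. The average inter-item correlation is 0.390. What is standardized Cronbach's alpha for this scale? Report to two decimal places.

Standardized α = k·r̄ / (1 + (k−1)·r̄) = 7 × 0.390 / (1 + 6 × 0.390)
  = 2.7300 / 3.3400 = 0.82

α = 0.82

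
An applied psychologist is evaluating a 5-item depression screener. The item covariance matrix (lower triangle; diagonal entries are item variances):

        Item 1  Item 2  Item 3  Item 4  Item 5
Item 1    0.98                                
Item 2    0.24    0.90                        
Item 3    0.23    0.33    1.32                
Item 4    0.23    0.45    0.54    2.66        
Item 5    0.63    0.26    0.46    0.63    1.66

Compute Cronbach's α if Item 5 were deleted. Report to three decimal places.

α = 0.544

Remaining items: Item 1, Item 2, Item 3, Item 4 (k = 4).
ΣVar(i) = 0.98 + 0.90 + 1.32 + 2.66 = 5.86
total variance = 5.86 + 2 × 2.02 = 9.90
α (item deleted) = (4/3)·(1 − 5.86/9.90) = 0.544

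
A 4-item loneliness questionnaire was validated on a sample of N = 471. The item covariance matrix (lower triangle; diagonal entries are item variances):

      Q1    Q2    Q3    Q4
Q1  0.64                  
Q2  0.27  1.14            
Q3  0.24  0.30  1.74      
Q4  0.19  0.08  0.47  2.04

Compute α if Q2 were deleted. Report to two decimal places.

α = 0.43

Remaining items: Q1, Q3, Q4 (k = 3).
sum of item variances = 0.64 + 1.74 + 2.04 = 4.42
total variance = 4.42 + 2 × 0.90 = 6.22
α (item deleted) = (3/2)·(1 − 4.42/6.22) = 0.43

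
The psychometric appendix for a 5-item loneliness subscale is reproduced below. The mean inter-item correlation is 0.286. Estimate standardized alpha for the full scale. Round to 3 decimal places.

Standardized α = k·r̄ / (1 + (k−1)·r̄) = 5 × 0.286 / (1 + 4 × 0.286)
  = 1.4300 / 2.1440 = 0.667

α = 0.667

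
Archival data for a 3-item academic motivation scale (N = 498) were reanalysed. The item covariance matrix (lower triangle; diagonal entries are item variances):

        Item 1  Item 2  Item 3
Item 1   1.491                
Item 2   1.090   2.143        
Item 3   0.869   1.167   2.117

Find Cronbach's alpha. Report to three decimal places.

Cronbach's alpha = 0.781

ΣVar(i) = 1.491 + 2.143 + 2.117 = 5.751
Sum of off-diagonal covariances = 3.126
Var(T) = 5.751 + 2 × 3.126 = 12.003
α = (k/(k−1))·(1 − ΣVar(i)/Var(T)) = (3/2)·(1 − 5.751/12.003) = 0.781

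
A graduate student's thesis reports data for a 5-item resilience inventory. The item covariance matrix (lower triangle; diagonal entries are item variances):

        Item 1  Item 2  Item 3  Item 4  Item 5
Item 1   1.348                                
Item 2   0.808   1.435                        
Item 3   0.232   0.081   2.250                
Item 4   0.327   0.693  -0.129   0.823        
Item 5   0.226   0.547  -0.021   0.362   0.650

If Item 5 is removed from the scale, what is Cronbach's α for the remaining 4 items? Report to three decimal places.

Remaining items: Item 1, Item 2, Item 3, Item 4 (k = 4).
sum of item variances = 1.348 + 1.435 + 2.250 + 0.823 = 5.856
σ²_total = 5.856 + 2 × 2.012 = 9.880
α (item deleted) = (4/3)·(1 − 5.856/9.880) = 0.543

Cronbach's α = 0.543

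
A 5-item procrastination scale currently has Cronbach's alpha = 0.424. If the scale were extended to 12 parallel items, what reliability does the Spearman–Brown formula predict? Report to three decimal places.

Length factor m = 12/5 = 2.4000
α' = m·α / (1 + (m−1)·α)
   = 12/5 × 0.424 / (1 + (12/5 − 1) × 0.424)
   = 1.0176 / 1.5936 = 0.639

predicted reliability = 0.639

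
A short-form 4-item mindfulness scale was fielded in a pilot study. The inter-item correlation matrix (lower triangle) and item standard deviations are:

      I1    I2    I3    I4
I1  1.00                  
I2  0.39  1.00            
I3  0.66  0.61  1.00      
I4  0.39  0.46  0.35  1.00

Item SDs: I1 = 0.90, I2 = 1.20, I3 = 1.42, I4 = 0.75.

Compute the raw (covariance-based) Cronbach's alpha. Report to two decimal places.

Cronbach's alpha = 0.78

Σσ²ᵢ = 0.90² + 1.20² + 1.42² + 0.75² = 4.8289
Covariances σ_ij = r_ij · s_i · s_j:
  σ(I1,I2) = 0.39 × 0.90 × 1.20 = 0.4212
  σ(I1,I3) = 0.66 × 0.90 × 1.42 = 0.8435
  σ(I1,I4) = 0.39 × 0.90 × 0.75 = 0.2633
  σ(I2,I3) = 0.61 × 1.20 × 1.42 = 1.0394
  σ(I2,I4) = 0.46 × 1.20 × 0.75 = 0.4140
  σ(I3,I4) = 0.35 × 1.42 × 0.75 = 0.3727
σ²_T = Σσ²ᵢ + 2·Σσ_ij = 4.8289 + 2 × 3.3541 = 11.5371
α = (4/3)·(1 − 4.8289/11.5371) = 0.78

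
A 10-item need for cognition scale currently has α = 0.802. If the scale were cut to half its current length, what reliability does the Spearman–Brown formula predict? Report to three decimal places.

Length factor m = 1/2
α' = m·α / (1 − (1−m)·α)
   = 1/2 × 0.802 / (1 − (1 − 1/2) × 0.802)
   = 0.4010 / 0.5990 = 0.669

predicted reliability = 0.669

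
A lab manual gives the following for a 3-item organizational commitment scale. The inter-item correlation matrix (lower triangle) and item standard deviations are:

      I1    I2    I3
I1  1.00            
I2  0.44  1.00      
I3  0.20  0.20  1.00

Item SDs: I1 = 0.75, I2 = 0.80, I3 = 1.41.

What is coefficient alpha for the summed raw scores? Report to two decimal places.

Σσ²ᵢ = 0.75² + 0.80² + 1.41² = 3.1906
Covariances σ_ij = r_ij · s_i · s_j:
  σ(I1,I2) = 0.44 × 0.75 × 0.80 = 0.2640
  σ(I1,I3) = 0.20 × 0.75 × 1.41 = 0.2115
  σ(I2,I3) = 0.20 × 0.80 × 1.41 = 0.2256
σ²_T = Σσ²ᵢ + 2·Σσ_ij = 3.1906 + 2 × 0.7011 = 4.5928
α = (3/2)·(1 − 3.1906/4.5928) = 0.46

α = 0.46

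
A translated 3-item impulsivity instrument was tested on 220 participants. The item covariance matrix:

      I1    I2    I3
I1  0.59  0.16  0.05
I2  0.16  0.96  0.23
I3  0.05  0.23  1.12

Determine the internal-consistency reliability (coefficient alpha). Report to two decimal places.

Σσᵢ² = 0.59 + 0.96 + 1.12 = 2.67
Sum of the distinct covariances = 0.44
σ²_total = 2.67 + 2 × 0.44 = 3.55
α = (k/(k−1))·(1 − Σσᵢ²/σ²_total) = (3/2)·(1 − 2.67/3.55) = 0.37

coefficient alpha = 0.37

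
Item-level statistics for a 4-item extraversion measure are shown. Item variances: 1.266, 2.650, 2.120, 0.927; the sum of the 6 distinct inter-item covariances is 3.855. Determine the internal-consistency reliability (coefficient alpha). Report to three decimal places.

ΣVar(i) = 1.266 + 2.650 + 2.120 + 0.927 = 6.963
Sum of distinct covariances = 3.855
total variance = ΣVar(i) + 2·Σcov = 6.963 + 2 × 3.855 = 14.673
α = (4/3)·(1 − 6.963/14.673) = 0.701

α = 0.701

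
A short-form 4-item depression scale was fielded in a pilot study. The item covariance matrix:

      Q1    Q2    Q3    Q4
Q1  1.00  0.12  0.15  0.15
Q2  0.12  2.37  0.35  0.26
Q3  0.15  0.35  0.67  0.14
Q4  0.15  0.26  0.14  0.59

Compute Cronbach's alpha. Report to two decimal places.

Cronbach's alpha = 0.45

Σσ²ᵢ = 1.00 + 2.37 + 0.67 + 0.59 = 4.63
Σ_{i<j} σ_ij = 1.17
σ²_total = 4.63 + 2 × 1.17 = 6.97
α = (k/(k−1))·(1 − Σσ²ᵢ/σ²_total) = (4/3)·(1 − 4.63/6.97) = 0.45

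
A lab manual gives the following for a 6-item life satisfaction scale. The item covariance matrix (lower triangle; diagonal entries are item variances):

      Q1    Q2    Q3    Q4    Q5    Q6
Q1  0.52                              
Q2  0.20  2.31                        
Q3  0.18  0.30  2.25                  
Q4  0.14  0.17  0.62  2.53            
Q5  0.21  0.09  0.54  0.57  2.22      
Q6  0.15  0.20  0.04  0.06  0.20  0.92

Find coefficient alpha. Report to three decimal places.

Σσ²ᵢ = 0.52 + 2.31 + 2.25 + 2.53 + 2.22 + 0.92 = 10.75
Sum of off-diagonal covariances = 3.67
total variance = 10.75 + 2 × 3.67 = 18.09
α = (k/(k−1))·(1 − Σσ²ᵢ/total variance) = (6/5)·(1 − 10.75/18.09) = 0.487

coefficient alpha = 0.487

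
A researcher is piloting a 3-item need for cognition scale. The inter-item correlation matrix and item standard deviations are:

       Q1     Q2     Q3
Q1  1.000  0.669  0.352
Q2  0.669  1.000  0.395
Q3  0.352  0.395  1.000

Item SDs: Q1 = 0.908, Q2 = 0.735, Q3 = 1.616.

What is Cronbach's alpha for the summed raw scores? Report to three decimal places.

Cronbach's alpha = 0.628

Σσ²ᵢ = 0.908² + 0.735² + 1.616² = 3.9761
Covariances σ_ij = r_ij · s_i · s_j:
  σ(Q1,Q2) = 0.669 × 0.908 × 0.735 = 0.4465
  σ(Q1,Q3) = 0.352 × 0.908 × 1.616 = 0.5165
  σ(Q2,Q3) = 0.395 × 0.735 × 1.616 = 0.4692
σ²_T = Σσ²ᵢ + 2·Σσ_ij = 3.9761 + 2 × 1.4322 = 6.8405
α = (3/2)·(1 − 3.9761/6.8405) = 0.628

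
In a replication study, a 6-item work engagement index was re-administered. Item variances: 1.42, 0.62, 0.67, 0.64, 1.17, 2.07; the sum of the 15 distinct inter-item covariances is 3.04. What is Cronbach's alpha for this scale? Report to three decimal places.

α = 0.576

Σσᵢ² = 1.42 + 0.62 + 0.67 + 0.64 + 1.17 + 2.07 = 6.59
Sum of distinct covariances = 3.04
σ²_total = Σσᵢ² + 2·Σcov = 6.59 + 2 × 3.04 = 12.67
α = (6/5)·(1 − 6.59/12.67) = 0.576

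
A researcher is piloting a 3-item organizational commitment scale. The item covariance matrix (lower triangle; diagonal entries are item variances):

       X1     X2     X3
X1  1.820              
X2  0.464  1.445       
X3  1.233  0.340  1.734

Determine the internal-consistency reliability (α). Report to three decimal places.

α = 0.674

sum of item variances = 1.820 + 1.445 + 1.734 = 4.999
Sum of off-diagonal covariances = 2.037
Var(T) = 4.999 + 2 × 2.037 = 9.073
α = (k/(k−1))·(1 − sum of item variances/Var(T)) = (3/2)·(1 − 4.999/9.073) = 0.674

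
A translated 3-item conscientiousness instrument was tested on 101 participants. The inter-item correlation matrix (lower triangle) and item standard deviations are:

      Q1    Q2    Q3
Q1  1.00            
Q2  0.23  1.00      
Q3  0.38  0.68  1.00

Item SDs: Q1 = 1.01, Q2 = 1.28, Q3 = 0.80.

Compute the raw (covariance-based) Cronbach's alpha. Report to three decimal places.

Cronbach's alpha = 0.661

Σσ²ᵢ = 1.01² + 1.28² + 0.80² = 3.2985
Covariances σ_ij = r_ij · s_i · s_j:
  σ(Q1,Q2) = 0.23 × 1.01 × 1.28 = 0.2973
  σ(Q1,Q3) = 0.38 × 1.01 × 0.80 = 0.3070
  σ(Q2,Q3) = 0.68 × 1.28 × 0.80 = 0.6963
σ²_T = Σσ²ᵢ + 2·Σσ_ij = 3.2985 + 2 × 1.3006 = 5.8997
α = (3/2)·(1 − 3.2985/5.8997) = 0.661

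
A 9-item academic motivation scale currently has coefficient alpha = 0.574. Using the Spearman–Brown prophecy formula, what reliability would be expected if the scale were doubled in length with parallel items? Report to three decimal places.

Length factor m = 2
α' = m·α / (1 + (m−1)·α)
   = 2 × 0.574 / (1 + (2 − 1) × 0.574)
   = 1.1480 / 1.5740 = 0.729

predicted reliability = 0.729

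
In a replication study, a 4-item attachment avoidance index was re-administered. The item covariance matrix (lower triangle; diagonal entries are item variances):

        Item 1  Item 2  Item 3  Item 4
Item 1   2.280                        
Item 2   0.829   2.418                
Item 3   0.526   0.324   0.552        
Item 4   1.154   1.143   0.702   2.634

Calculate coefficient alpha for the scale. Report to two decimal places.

α = 0.72

sum of item variances = 2.280 + 2.418 + 0.552 + 2.634 = 7.884
Sum of off-diagonal covariances = 4.678
σ²_T = 7.884 + 2 × 4.678 = 17.240
α = (k/(k−1))·(1 − sum of item variances/σ²_T) = (4/3)·(1 − 7.884/17.240) = 0.72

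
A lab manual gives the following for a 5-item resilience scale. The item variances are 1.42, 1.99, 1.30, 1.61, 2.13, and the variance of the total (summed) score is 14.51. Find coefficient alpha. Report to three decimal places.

Σσ²ᵢ = 1.42 + 1.99 + 1.30 + 1.61 + 2.13 = 8.45
α = (k/(k−1))·(1 − Σσ²ᵢ/Var(T)) = (5/4)·(1 − 8.45/14.51) = 0.522

α = 0.522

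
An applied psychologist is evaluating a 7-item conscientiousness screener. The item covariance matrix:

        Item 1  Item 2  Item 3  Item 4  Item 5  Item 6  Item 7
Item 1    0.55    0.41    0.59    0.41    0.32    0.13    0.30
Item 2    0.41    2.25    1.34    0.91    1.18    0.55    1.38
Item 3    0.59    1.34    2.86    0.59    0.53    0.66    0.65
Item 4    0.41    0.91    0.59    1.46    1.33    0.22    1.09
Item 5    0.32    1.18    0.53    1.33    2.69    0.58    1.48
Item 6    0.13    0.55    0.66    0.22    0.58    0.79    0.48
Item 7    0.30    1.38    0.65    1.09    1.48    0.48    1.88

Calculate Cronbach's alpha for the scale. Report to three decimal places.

Cronbach's alpha = 0.826

Σσ²ᵢ = 0.55 + 2.25 + 2.86 + 1.46 + 2.69 + 0.79 + 1.88 = 12.48
Sum of the distinct covariances = 15.13
σ²_T = 12.48 + 2 × 15.13 = 42.74
α = (k/(k−1))·(1 − Σσ²ᵢ/σ²_T) = (7/6)·(1 − 12.48/42.74) = 0.826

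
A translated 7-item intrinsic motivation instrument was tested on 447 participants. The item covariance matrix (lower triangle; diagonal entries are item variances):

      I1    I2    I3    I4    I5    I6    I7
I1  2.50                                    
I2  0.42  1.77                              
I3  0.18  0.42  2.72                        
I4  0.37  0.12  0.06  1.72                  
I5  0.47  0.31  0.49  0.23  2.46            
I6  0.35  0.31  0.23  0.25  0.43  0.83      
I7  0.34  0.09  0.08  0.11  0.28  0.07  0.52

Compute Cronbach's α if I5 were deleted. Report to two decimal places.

α = 0.48

Remaining items: I1, I2, I3, I4, I6, I7 (k = 6).
sum of item variances = 2.50 + 1.77 + 2.72 + 1.72 + 0.83 + 0.52 = 10.06
σ²_T = 10.06 + 2 × 3.40 = 16.86
α (item deleted) = (6/5)·(1 − 10.06/16.86) = 0.48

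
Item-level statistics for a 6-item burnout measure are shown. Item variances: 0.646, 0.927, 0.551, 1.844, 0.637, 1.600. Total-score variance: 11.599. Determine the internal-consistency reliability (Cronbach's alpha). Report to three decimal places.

sum of item variances = 0.646 + 0.927 + 0.551 + 1.844 + 0.637 + 1.600 = 6.205
α = (k/(k−1))·(1 − sum of item variances/total variance) = (6/5)·(1 − 6.205/11.599) = 0.558

α = 0.558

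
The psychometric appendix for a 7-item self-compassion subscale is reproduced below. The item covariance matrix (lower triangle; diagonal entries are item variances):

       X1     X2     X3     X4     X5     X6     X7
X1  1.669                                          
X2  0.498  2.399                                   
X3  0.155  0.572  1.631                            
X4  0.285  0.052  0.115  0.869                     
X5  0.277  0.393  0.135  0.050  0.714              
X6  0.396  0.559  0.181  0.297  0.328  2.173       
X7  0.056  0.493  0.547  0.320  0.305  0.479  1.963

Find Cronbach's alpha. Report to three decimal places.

ΣVar(i) = 1.669 + 2.399 + 1.631 + 0.869 + 0.714 + 2.173 + 1.963 = 11.418
Sum of off-diagonal covariances = 6.493
total variance = 11.418 + 2 × 6.493 = 24.404
α = (k/(k−1))·(1 − ΣVar(i)/total variance) = (7/6)·(1 − 11.418/24.404) = 0.621

Cronbach's alpha = 0.621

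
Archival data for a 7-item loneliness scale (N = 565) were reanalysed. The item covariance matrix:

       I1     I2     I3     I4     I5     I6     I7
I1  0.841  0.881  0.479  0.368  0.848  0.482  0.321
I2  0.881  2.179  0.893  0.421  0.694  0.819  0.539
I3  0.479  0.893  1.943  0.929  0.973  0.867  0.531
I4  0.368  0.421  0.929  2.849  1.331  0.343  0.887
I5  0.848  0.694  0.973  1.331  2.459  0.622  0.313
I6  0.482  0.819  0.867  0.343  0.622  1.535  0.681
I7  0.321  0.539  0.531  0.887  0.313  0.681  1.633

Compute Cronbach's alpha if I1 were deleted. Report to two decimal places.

Cronbach's alpha = 0.76

Remaining items: I2, I3, I4, I5, I6, I7 (k = 6).
Σσᵢ² = 2.179 + 1.943 + 2.849 + 2.459 + 1.535 + 1.633 = 12.598
total variance = 12.598 + 2 × 10.843 = 34.284
α (item deleted) = (6/5)·(1 − 12.598/34.284) = 0.76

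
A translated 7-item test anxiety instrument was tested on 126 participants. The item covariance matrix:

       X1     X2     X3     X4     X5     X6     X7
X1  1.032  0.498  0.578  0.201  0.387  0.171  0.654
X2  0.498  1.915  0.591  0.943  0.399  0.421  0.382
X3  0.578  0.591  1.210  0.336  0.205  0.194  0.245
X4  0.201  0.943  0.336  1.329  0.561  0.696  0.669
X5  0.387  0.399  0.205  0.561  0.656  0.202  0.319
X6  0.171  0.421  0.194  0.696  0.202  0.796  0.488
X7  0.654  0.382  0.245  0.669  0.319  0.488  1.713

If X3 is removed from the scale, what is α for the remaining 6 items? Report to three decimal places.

Remaining items: X1, X2, X4, X5, X6, X7 (k = 6).
ΣVar(i) = 1.032 + 1.915 + 1.329 + 0.656 + 0.796 + 1.713 = 7.441
total variance = 7.441 + 2 × 6.991 = 21.423
α (item deleted) = (6/5)·(1 − 7.441/21.423) = 0.783

α = 0.783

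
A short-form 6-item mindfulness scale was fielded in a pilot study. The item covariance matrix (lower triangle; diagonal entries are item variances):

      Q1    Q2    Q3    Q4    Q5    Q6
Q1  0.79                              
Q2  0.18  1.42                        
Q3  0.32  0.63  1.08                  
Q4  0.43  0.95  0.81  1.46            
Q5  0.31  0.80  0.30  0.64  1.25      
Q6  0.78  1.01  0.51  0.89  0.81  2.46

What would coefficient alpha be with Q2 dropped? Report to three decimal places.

Remaining items: Q1, Q3, Q4, Q5, Q6 (k = 5).
Σσᵢ² = 0.79 + 1.08 + 1.46 + 1.25 + 2.46 = 7.04
σ²_total = 7.04 + 2 × 5.80 = 18.64
α (item deleted) = (5/4)·(1 − 7.04/18.64) = 0.778

coefficient alpha = 0.778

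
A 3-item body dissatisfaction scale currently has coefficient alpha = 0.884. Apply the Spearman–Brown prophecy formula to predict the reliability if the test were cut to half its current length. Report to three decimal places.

Length factor m = 1/2
α' = m·α / (1 − (1−m)·α)
   = 1/2 × 0.884 / (1 − (1 − 1/2) × 0.884)
   = 0.4420 / 0.5580 = 0.792

predicted reliability = 0.792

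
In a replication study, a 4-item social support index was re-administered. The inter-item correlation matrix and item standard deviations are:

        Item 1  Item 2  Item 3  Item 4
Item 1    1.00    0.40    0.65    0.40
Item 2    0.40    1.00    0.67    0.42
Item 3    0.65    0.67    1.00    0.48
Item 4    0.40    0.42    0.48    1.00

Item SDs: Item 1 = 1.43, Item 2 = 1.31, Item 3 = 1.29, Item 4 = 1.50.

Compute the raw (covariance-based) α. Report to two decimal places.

α = 0.80

Σσ²ᵢ = 1.43² + 1.31² + 1.29² + 1.50² = 7.6751
Covariances σ_ij = r_ij · s_i · s_j:
  σ(Item 1,Item 2) = 0.40 × 1.43 × 1.31 = 0.7493
  σ(Item 1,Item 3) = 0.65 × 1.43 × 1.29 = 1.1991
  σ(Item 1,Item 4) = 0.40 × 1.43 × 1.50 = 0.8580
  σ(Item 2,Item 3) = 0.67 × 1.31 × 1.29 = 1.1322
  σ(Item 2,Item 4) = 0.42 × 1.31 × 1.50 = 0.8253
  σ(Item 3,Item 4) = 0.48 × 1.29 × 1.50 = 0.9288
σ²_T = Σσ²ᵢ + 2·Σσ_ij = 7.6751 + 2 × 5.6927 = 19.0605
α = (4/3)·(1 − 7.6751/19.0605) = 0.80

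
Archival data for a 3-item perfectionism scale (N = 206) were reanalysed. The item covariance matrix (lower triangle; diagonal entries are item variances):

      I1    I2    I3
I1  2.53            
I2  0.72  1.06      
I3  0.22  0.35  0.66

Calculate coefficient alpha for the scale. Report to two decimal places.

coefficient alpha = 0.57

sum of item variances = 2.53 + 1.06 + 0.66 = 4.25
Sum of the distinct covariances = 1.29
σ²_total = 4.25 + 2 × 1.29 = 6.83
α = (k/(k−1))·(1 − sum of item variances/σ²_total) = (3/2)·(1 − 4.25/6.83) = 0.57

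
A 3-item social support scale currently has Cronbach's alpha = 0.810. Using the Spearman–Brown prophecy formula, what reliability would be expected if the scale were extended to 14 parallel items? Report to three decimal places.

predicted reliability = 0.952

Length factor m = 14/3 = 4.6667
α' = m·α / (1 + (m−1)·α)
   = 14/3 × 0.810 / (1 + (14/3 − 1) × 0.810)
   = 3.7800 / 3.9700 = 0.952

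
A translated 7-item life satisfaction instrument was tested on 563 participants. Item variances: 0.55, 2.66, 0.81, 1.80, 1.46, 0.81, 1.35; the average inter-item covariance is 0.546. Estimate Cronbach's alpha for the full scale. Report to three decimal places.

α = 0.826

ΣVar(i) = 0.55 + 2.66 + 0.81 + 1.80 + 1.46 + 0.81 + 1.35 = 9.44
Sum of the 21 distinct covariances = 21 × 0.546 = 11.466
total variance = ΣVar(i) + 2·Σcov = 9.44 + 2 × 11.466 = 32.372
α = (7/6)·(1 − 9.44/32.372) = 0.826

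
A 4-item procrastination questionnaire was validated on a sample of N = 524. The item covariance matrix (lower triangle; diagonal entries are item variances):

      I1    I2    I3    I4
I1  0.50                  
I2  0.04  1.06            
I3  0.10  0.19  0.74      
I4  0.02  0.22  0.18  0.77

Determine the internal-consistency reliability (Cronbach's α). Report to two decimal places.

Σσᵢ² = 0.50 + 1.06 + 0.74 + 0.77 = 3.07
Sum of off-diagonal covariances = 0.75
σ²_T = 3.07 + 2 × 0.75 = 4.57
α = (k/(k−1))·(1 − Σσᵢ²/σ²_T) = (4/3)·(1 − 3.07/4.57) = 0.44

α = 0.44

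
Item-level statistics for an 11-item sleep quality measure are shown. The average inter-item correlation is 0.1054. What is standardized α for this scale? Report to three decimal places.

standardized α = 0.564

Standardized α = k·r̄ / (1 + (k−1)·r̄) = 11 × 0.1054 / (1 + 10 × 0.1054)
  = 1.1594 / 2.0540 = 0.564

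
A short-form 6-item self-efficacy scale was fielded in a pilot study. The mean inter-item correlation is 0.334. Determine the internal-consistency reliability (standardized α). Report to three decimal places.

α = 0.751

Standardized α = k·r̄ / (1 + (k−1)·r̄) = 6 × 0.334 / (1 + 5 × 0.334)
  = 2.0040 / 2.6700 = 0.751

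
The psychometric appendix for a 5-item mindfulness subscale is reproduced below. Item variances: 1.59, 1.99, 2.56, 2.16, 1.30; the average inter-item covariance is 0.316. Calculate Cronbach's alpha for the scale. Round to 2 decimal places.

Σσ²ᵢ = 1.59 + 1.99 + 2.56 + 2.16 + 1.30 = 9.60
Sum of the 10 distinct covariances = 10 × 0.316 = 3.160
σ²_total = Σσ²ᵢ + 2·Σcov = 9.60 + 2 × 3.160 = 15.920
α = (5/4)·(1 − 9.60/15.920) = 0.50

Cronbach's alpha = 0.50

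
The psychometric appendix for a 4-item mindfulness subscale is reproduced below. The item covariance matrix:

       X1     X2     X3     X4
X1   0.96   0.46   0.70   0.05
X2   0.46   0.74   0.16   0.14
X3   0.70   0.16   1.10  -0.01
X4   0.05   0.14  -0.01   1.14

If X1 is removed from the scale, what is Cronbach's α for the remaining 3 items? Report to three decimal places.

α = 0.244

Remaining items: X2, X3, X4 (k = 3).
sum of item variances = 0.74 + 1.10 + 1.14 = 2.98
σ²_T = 2.98 + 2 × 0.29 = 3.56
α (item deleted) = (3/2)·(1 − 2.98/3.56) = 0.244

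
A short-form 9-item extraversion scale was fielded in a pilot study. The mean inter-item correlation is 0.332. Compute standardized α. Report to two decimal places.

Standardized α = k·r̄ / (1 + (k−1)·r̄) = 9 × 0.332 / (1 + 8 × 0.332)
  = 2.9880 / 3.6560 = 0.82

standardized α = 0.82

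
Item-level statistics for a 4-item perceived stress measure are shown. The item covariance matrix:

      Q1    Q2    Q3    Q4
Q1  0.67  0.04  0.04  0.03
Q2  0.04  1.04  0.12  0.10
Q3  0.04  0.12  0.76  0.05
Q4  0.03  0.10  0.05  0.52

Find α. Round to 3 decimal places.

α = 0.270

ΣVar(i) = 0.67 + 1.04 + 0.76 + 0.52 = 2.99
Sum of off-diagonal covariances = 0.38
σ²_total = 2.99 + 2 × 0.38 = 3.75
α = (k/(k−1))·(1 − ΣVar(i)/σ²_total) = (4/3)·(1 − 2.99/3.75) = 0.270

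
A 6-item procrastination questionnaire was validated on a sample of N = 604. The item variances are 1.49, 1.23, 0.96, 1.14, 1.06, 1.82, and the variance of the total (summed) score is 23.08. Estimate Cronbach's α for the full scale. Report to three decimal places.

Cronbach's α = 0.800

sum of item variances = 1.49 + 1.23 + 0.96 + 1.14 + 1.06 + 1.82 = 7.70
α = (k/(k−1))·(1 − sum of item variances/σ²_total) = (6/5)·(1 − 7.70/23.08) = 0.800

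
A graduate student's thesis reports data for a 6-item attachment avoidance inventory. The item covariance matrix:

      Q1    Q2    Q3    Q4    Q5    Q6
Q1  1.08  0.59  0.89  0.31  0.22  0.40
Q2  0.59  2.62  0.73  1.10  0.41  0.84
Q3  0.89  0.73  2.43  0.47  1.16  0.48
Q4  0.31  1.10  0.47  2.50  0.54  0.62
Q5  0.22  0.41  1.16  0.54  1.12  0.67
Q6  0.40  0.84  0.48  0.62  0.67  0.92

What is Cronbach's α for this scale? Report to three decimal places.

α = 0.766

Σσ²ᵢ = 1.08 + 2.62 + 2.43 + 2.50 + 1.12 + 0.92 = 10.67
Sum of the distinct covariances = 9.43
total variance = 10.67 + 2 × 9.43 = 29.53
α = (k/(k−1))·(1 − Σσ²ᵢ/total variance) = (6/5)·(1 − 10.67/29.53) = 0.766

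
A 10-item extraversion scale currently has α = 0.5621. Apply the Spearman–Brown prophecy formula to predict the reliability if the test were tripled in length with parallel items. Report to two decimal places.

predicted reliability = 0.79

Length factor m = 3
α' = m·α / (1 + (m−1)·α)
   = 3 × 0.5621 / (1 + (3 − 1) × 0.5621)
   = 1.6863 / 2.1242 = 0.79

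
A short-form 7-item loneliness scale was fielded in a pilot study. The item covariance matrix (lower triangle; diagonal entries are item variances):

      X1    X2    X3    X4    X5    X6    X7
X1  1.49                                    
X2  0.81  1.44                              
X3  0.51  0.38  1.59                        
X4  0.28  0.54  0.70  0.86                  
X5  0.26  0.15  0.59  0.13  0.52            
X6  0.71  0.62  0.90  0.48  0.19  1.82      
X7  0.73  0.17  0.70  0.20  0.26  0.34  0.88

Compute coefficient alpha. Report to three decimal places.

coefficient alpha = 0.807

Σσ²ᵢ = 1.49 + 1.44 + 1.59 + 0.86 + 0.52 + 1.82 + 0.88 = 8.60
Σ_{i<j} σ_ij = 9.65
σ²_total = 8.60 + 2 × 9.65 = 27.90
α = (k/(k−1))·(1 − Σσ²ᵢ/σ²_total) = (7/6)·(1 − 8.60/27.90) = 0.807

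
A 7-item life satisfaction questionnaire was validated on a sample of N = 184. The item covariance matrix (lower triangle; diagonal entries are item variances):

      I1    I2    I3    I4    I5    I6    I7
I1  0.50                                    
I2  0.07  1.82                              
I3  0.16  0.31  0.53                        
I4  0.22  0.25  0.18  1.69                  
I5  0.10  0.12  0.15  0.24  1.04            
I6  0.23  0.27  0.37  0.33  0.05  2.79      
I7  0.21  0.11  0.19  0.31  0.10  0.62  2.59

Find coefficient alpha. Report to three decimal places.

α = 0.532

ΣVar(i) = 0.50 + 1.82 + 0.53 + 1.69 + 1.04 + 2.79 + 2.59 = 10.96
Sum of the distinct covariances = 4.59
σ²_total = 10.96 + 2 × 4.59 = 20.14
α = (k/(k−1))·(1 − ΣVar(i)/σ²_total) = (7/6)·(1 − 10.96/20.14) = 0.532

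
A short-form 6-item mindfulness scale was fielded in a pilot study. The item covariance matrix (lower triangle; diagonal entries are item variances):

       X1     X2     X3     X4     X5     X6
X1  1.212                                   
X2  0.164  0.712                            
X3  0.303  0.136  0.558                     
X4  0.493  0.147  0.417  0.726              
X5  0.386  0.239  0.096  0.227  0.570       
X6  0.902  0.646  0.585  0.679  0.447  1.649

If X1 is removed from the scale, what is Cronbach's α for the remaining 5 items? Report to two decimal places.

Cronbach's α = 0.79

Remaining items: X2, X3, X4, X5, X6 (k = 5).
Σσᵢ² = 0.712 + 0.558 + 0.726 + 0.570 + 1.649 = 4.215
σ²_total = 4.215 + 2 × 3.619 = 11.453
α (item deleted) = (5/4)·(1 − 4.215/11.453) = 0.79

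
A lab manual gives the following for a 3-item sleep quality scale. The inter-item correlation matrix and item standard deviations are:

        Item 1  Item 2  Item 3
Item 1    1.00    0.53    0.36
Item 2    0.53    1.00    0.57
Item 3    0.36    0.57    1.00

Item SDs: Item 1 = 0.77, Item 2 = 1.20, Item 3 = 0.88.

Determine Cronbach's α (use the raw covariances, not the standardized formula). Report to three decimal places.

Σσ²ᵢ = 0.77² + 1.20² + 0.88² = 2.8073
Covariances σ_ij = r_ij · s_i · s_j:
  σ(Item 1,Item 2) = 0.53 × 0.77 × 1.20 = 0.4897
  σ(Item 1,Item 3) = 0.36 × 0.77 × 0.88 = 0.2439
  σ(Item 2,Item 3) = 0.57 × 1.20 × 0.88 = 0.6019
σ²_T = Σσ²ᵢ + 2·Σσ_ij = 2.8073 + 2 × 1.3355 = 5.4783
α = (3/2)·(1 − 2.8073/5.4783) = 0.731

α = 0.731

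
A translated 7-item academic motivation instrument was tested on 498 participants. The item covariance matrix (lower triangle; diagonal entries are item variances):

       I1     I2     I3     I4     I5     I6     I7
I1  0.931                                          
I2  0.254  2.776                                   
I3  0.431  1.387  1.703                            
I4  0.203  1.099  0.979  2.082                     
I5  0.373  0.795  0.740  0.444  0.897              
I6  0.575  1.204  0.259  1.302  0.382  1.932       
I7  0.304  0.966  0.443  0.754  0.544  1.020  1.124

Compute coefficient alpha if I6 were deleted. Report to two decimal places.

Remaining items: I1, I2, I3, I4, I5, I7 (k = 6).
ΣVar(i) = 0.931 + 2.776 + 1.703 + 2.082 + 0.897 + 1.124 = 9.513
Var(T) = 9.513 + 2 × 9.716 = 28.945
α (item deleted) = (6/5)·(1 − 9.513/28.945) = 0.81

coefficient alpha = 0.81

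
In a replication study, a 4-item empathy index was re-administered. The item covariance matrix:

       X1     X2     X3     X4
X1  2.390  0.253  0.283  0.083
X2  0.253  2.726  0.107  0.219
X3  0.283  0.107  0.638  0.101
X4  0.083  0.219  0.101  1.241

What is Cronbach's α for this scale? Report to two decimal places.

α = 0.31

Σσᵢ² = 2.390 + 2.726 + 0.638 + 1.241 = 6.995
Sum of off-diagonal covariances = 1.046
σ²_T = 6.995 + 2 × 1.046 = 9.087
α = (k/(k−1))·(1 − Σσᵢ²/σ²_T) = (4/3)·(1 − 6.995/9.087) = 0.31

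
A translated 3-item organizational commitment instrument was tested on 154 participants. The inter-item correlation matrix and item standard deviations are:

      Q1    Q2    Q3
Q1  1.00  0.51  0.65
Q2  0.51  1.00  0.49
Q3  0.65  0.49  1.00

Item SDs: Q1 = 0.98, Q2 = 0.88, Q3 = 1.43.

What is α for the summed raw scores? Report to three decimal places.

Σσ²ᵢ = 0.98² + 0.88² + 1.43² = 3.7797
Covariances σ_ij = r_ij · s_i · s_j:
  σ(Q1,Q2) = 0.51 × 0.98 × 0.88 = 0.4398
  σ(Q1,Q3) = 0.65 × 0.98 × 1.43 = 0.9109
  σ(Q2,Q3) = 0.49 × 0.88 × 1.43 = 0.6166
σ²_T = Σσ²ᵢ + 2·Σσ_ij = 3.7797 + 2 × 1.9673 = 7.7143
α = (3/2)·(1 − 3.7797/7.7143) = 0.765

α = 0.765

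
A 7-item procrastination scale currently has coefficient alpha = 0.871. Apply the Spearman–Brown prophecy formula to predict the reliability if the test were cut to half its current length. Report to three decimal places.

predicted reliability = 0.771

Length factor m = 1/2
α' = m·α / (1 − (1−m)·α)
   = 1/2 × 0.871 / (1 − (1 − 1/2) × 0.871)
   = 0.4355 / 0.5645 = 0.771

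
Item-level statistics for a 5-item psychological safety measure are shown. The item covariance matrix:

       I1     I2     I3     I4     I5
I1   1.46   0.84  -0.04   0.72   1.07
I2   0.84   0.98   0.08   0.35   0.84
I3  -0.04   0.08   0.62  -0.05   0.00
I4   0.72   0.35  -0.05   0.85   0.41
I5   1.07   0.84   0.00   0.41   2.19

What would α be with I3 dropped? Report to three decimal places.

α = 0.809

Remaining items: I1, I2, I4, I5 (k = 4).
ΣVar(i) = 1.46 + 0.98 + 0.85 + 2.19 = 5.48
Var(T) = 5.48 + 2 × 4.23 = 13.94
α (item deleted) = (4/3)·(1 − 5.48/13.94) = 0.809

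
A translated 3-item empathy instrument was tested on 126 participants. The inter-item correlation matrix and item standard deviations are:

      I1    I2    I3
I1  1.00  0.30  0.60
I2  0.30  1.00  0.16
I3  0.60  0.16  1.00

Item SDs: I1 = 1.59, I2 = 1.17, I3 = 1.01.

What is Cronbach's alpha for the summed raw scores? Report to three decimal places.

Σσ²ᵢ = 1.59² + 1.17² + 1.01² = 4.9171
Covariances σ_ij = r_ij · s_i · s_j:
  σ(I1,I2) = 0.30 × 1.59 × 1.17 = 0.5581
  σ(I1,I3) = 0.60 × 1.59 × 1.01 = 0.9635
  σ(I2,I3) = 0.16 × 1.17 × 1.01 = 0.1891
σ²_T = Σσ²ᵢ + 2·Σσ_ij = 4.9171 + 2 × 1.7107 = 8.3385
α = (3/2)·(1 − 4.9171/8.3385) = 0.615

Cronbach's alpha = 0.615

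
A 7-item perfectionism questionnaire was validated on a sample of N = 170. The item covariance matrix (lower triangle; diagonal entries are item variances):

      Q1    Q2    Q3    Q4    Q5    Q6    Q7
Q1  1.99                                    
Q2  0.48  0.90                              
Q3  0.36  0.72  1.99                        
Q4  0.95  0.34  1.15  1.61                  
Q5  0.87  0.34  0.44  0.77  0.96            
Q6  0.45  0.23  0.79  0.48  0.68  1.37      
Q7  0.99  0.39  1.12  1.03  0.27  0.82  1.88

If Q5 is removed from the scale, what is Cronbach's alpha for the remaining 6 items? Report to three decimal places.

α = 0.815

Remaining items: Q1, Q2, Q3, Q4, Q6, Q7 (k = 6).
ΣVar(i) = 1.99 + 0.90 + 1.99 + 1.61 + 1.37 + 1.88 = 9.74
σ²_T = 9.74 + 2 × 10.30 = 30.34
α (item deleted) = (6/5)·(1 − 9.74/30.34) = 0.815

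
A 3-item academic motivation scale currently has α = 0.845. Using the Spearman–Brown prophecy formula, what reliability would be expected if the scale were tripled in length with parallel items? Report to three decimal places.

Length factor m = 3
α' = m·α / (1 + (m−1)·α)
   = 3 × 0.845 / (1 + (3 − 1) × 0.845)
   = 2.5350 / 2.6900 = 0.942

predicted reliability = 0.942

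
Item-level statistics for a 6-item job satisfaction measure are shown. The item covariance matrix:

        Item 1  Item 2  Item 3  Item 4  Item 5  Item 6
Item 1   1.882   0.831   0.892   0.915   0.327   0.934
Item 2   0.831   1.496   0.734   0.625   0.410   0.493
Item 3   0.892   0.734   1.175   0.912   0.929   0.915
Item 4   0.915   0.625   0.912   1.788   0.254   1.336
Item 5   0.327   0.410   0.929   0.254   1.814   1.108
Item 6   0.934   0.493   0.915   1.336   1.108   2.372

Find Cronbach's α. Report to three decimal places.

sum of item variances = 1.882 + 1.496 + 1.175 + 1.788 + 1.814 + 2.372 = 10.527
Sum of the distinct covariances = 11.615
σ²_total = 10.527 + 2 × 11.615 = 33.757
α = (k/(k−1))·(1 − sum of item variances/σ²_total) = (6/5)·(1 − 10.527/33.757) = 0.826

α = 0.826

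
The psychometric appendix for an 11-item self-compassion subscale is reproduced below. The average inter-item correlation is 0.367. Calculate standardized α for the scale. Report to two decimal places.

α = 0.86

Standardized α = k·r̄ / (1 + (k−1)·r̄) = 11 × 0.367 / (1 + 10 × 0.367)
  = 4.0370 / 4.6700 = 0.86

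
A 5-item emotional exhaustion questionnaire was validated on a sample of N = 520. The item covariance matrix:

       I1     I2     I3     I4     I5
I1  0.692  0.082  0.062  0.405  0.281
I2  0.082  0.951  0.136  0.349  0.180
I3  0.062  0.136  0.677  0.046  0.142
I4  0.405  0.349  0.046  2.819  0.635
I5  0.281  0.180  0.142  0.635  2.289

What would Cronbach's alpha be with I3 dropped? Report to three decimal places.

α = 0.485

Remaining items: I1, I2, I4, I5 (k = 4).
ΣVar(i) = 0.692 + 0.951 + 2.819 + 2.289 = 6.751
σ²_total = 6.751 + 2 × 1.932 = 10.615
α (item deleted) = (4/3)·(1 − 6.751/10.615) = 0.485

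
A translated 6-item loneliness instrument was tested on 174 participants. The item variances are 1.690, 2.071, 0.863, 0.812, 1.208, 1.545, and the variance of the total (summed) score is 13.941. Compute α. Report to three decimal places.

ΣVar(i) = 1.690 + 2.071 + 0.863 + 0.812 + 1.208 + 1.545 = 8.189
α = (k/(k−1))·(1 − ΣVar(i)/σ²_T) = (6/5)·(1 − 8.189/13.941) = 0.495

α = 0.495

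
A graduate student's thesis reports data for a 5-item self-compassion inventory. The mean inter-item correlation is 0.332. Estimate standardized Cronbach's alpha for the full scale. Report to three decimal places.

α = 0.713

Standardized α = k·r̄ / (1 + (k−1)·r̄) = 5 × 0.332 / (1 + 4 × 0.332)
  = 1.6600 / 2.3280 = 0.713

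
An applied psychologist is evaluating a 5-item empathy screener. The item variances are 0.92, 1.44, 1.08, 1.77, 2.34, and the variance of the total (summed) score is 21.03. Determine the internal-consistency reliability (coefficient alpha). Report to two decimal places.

coefficient alpha = 0.80

Σσ²ᵢ = 0.92 + 1.44 + 1.08 + 1.77 + 2.34 = 7.55
α = (k/(k−1))·(1 − Σσ²ᵢ/total variance) = (5/4)·(1 − 7.55/21.03) = 0.80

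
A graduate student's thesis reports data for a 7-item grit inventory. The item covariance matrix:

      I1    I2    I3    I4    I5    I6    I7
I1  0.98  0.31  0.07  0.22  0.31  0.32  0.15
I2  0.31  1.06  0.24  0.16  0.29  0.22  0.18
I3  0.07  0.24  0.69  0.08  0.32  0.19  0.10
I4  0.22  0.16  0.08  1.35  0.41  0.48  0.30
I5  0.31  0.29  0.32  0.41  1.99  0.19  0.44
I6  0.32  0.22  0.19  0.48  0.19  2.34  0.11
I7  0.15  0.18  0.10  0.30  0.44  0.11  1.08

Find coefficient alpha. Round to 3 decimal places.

α = 0.604

ΣVar(i) = 0.98 + 1.06 + 0.69 + 1.35 + 1.99 + 2.34 + 1.08 = 9.49
Σ_{i<j} σ_ij = 5.09
Var(T) = 9.49 + 2 × 5.09 = 19.67
α = (k/(k−1))·(1 − ΣVar(i)/Var(T)) = (7/6)·(1 − 9.49/19.67) = 0.604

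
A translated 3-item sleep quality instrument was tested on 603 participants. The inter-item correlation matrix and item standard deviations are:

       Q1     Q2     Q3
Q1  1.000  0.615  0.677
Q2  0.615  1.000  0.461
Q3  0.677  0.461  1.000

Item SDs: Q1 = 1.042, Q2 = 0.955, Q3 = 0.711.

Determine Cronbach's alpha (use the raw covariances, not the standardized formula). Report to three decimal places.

Cronbach's alpha = 0.799

Σσ²ᵢ = 1.042² + 0.955² + 0.711² = 2.5033
Covariances σ_ij = r_ij · s_i · s_j:
  σ(Q1,Q2) = 0.615 × 1.042 × 0.955 = 0.6120
  σ(Q1,Q3) = 0.677 × 1.042 × 0.711 = 0.5016
  σ(Q2,Q3) = 0.461 × 0.955 × 0.711 = 0.3130
σ²_T = Σσ²ᵢ + 2·Σσ_ij = 2.5033 + 2 × 1.4266 = 5.3565
α = (3/2)·(1 − 2.5033/5.3565) = 0.799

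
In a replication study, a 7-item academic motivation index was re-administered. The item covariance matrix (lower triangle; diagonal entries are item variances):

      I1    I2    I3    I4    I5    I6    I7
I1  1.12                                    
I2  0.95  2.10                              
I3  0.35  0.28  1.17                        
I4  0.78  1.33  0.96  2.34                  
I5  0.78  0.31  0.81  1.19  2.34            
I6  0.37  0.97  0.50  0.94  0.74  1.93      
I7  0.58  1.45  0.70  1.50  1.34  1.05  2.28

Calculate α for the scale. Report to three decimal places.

α = 0.851

Σσ²ᵢ = 1.12 + 2.10 + 1.17 + 2.34 + 2.34 + 1.93 + 2.28 = 13.28
Sum of off-diagonal covariances = 17.88
σ²_total = 13.28 + 2 × 17.88 = 49.04
α = (k/(k−1))·(1 − Σσ²ᵢ/σ²_total) = (7/6)·(1 − 13.28/49.04) = 0.851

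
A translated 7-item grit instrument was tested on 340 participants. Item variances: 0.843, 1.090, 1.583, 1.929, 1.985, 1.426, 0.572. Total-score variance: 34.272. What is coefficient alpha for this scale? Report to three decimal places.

coefficient alpha = 0.846

Σσᵢ² = 0.843 + 1.090 + 1.583 + 1.929 + 1.985 + 1.426 + 0.572 = 9.428
α = (k/(k−1))·(1 − Σσᵢ²/Var(T)) = (7/6)·(1 − 9.428/34.272) = 0.846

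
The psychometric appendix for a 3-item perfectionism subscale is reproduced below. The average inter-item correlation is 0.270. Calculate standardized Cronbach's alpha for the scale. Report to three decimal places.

Standardized α = k·r̄ / (1 + (k−1)·r̄) = 3 × 0.270 / (1 + 2 × 0.270)
  = 0.8100 / 1.5400 = 0.526

standardized Cronbach's alpha = 0.526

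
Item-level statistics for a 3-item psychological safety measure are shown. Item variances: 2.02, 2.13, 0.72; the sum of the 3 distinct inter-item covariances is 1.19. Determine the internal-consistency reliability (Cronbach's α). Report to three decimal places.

Cronbach's α = 0.492

ΣVar(i) = 2.02 + 2.13 + 0.72 = 4.87
Sum of distinct covariances = 1.19
σ²_T = ΣVar(i) + 2·Σcov = 4.87 + 2 × 1.19 = 7.25
α = (3/2)·(1 − 4.87/7.25) = 0.492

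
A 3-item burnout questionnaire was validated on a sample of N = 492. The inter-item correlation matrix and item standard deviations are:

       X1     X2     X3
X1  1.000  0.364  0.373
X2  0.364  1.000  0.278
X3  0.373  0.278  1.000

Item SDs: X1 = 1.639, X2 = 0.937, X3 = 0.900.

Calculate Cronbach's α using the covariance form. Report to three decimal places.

Σσ²ᵢ = 1.639² + 0.937² + 0.900² = 4.3743
Covariances σ_ij = r_ij · s_i · s_j:
  σ(X1,X2) = 0.364 × 1.639 × 0.937 = 0.5590
  σ(X1,X3) = 0.373 × 1.639 × 0.900 = 0.5502
  σ(X2,X3) = 0.278 × 0.937 × 0.900 = 0.2344
σ²_T = Σσ²ᵢ + 2·Σσ_ij = 4.3743 + 2 × 1.3436 = 7.0615
α = (3/2)·(1 − 4.3743/7.0615) = 0.571

α = 0.571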